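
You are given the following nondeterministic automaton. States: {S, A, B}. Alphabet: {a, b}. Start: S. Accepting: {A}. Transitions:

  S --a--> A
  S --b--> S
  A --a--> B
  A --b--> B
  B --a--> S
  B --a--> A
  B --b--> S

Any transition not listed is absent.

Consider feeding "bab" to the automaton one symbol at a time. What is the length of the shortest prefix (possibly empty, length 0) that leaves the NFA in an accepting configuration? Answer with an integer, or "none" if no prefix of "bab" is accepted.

Start in {S}.
Read 'b': {S} → {S}.
Read 'a': {S} → {A}.
None of the earlier sets intersect F, but {A} does.

2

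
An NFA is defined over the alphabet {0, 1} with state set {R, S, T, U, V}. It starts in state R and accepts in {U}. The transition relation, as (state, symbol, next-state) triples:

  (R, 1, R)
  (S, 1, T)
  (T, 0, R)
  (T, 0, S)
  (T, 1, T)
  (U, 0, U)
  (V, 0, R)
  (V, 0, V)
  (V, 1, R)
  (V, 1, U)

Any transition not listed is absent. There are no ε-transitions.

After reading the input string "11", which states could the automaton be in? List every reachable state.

{R}

Start in {R}.
Read '1': {R} → {R}.
Read '1': {R} → {R}.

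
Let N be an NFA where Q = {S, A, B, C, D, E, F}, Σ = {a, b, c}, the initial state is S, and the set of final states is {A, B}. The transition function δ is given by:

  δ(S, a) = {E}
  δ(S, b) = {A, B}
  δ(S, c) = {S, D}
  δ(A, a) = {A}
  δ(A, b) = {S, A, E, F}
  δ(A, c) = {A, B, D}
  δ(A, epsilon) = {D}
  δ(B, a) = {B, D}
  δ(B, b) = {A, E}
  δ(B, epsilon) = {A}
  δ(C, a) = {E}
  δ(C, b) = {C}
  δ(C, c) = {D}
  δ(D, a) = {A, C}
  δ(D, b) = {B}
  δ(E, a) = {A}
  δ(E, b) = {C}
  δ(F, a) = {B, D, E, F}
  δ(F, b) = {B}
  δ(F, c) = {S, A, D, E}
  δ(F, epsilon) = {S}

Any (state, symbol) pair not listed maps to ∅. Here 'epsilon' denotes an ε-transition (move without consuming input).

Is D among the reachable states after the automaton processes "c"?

Yes

Start in {S}.
Read 'c': S→{S, D}; now {S, D}.
State D is in {S, D}.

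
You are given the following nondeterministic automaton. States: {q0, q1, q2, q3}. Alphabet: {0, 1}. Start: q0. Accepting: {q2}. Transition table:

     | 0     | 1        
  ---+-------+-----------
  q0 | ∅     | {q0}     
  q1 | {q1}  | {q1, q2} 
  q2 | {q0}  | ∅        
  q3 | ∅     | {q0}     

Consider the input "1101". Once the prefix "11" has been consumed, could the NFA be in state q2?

No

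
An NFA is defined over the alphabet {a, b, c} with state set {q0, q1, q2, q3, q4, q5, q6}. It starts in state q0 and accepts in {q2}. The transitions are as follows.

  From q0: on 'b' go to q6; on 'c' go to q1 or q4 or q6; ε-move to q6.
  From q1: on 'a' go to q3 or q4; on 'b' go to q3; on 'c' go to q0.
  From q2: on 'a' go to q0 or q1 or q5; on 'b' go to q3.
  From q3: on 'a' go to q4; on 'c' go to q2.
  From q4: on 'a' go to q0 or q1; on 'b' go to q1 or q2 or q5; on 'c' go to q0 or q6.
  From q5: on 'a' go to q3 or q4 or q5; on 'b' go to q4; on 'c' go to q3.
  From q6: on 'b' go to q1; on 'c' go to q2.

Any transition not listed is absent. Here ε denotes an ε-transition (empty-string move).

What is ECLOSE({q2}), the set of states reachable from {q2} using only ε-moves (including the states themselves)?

Begin with {q2}.
No ε-moves leave this set, so the closure equals the set itself.

{q2}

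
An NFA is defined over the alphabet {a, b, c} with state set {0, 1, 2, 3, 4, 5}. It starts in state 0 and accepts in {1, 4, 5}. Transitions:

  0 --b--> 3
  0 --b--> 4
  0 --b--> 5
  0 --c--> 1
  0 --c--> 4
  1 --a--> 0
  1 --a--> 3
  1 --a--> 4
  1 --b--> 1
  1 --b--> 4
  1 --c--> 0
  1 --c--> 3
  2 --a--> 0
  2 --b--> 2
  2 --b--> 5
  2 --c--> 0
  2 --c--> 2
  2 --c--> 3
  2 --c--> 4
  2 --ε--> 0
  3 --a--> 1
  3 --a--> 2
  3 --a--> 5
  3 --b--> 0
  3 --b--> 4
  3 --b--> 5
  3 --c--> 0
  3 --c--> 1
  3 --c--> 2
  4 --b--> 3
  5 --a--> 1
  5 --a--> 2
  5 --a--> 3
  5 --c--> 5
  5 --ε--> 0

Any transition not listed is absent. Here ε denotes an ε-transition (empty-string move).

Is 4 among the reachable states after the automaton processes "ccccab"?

Yes

Start in {0}.
Read 'c': {0} → {1, 4}.
Read 'c': {1, 4} → {0, 3}.
Read 'c': {0, 3} → {0, 1, 2, 4}.
Read 'c': {0, 1, 2, 4} → {0, 1, 2, 3, 4}.
Read 'a': {0, 1, 2, 3, 4} → {0, 1, 2, 3, 4, 5}.
Read 'b': {0, 1, 2, 3, 4, 5} → {0, 1, 2, 3, 4, 5}.
State 4 is in {0, 1, 2, 3, 4, 5}.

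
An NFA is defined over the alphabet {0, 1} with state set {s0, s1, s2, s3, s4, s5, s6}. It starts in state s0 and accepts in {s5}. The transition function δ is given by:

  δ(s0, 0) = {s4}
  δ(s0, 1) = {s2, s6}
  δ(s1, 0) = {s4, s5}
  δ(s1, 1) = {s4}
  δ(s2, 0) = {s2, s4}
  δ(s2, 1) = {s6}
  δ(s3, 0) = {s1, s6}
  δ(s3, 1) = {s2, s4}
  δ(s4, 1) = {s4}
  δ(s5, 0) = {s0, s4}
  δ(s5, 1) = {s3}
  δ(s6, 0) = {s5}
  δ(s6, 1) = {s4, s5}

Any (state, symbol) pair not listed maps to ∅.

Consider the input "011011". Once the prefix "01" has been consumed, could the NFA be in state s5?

No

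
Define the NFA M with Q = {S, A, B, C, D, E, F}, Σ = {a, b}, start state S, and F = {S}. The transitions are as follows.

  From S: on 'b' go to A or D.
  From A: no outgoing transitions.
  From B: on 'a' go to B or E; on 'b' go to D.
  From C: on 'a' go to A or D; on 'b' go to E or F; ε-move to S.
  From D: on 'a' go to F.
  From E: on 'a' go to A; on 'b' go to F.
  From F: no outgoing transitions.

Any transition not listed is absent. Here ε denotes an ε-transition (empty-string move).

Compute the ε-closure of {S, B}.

{S, B}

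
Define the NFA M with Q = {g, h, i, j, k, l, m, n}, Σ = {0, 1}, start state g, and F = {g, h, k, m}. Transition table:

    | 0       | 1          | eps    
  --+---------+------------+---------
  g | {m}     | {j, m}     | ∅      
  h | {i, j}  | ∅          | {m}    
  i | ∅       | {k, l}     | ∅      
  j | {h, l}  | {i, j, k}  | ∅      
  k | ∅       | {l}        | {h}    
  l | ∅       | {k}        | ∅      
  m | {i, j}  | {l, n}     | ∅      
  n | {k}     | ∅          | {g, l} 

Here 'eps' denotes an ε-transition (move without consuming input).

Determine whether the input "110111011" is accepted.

Yes

Start in {g}.
Read '1': {g} → {j, m}.
Read '1': {j, m} → {g, h, i, j, k, l, m, n}.
Read '0': {g, h, i, j, k, l, m, n} → {h, i, j, k, l, m}.
Read '1': {h, i, j, k, l, m} → {g, h, i, j, k, l, m, n}.
Read '1': {g, h, i, j, k, l, m, n} → {g, h, i, j, k, l, m, n}.
Read '1': {g, h, i, j, k, l, m, n} → {g, h, i, j, k, l, m, n}.
Read '0': {g, h, i, j, k, l, m, n} → {h, i, j, k, l, m}.
Read '1': {h, i, j, k, l, m} → {g, h, i, j, k, l, m, n}.
Read '1': {g, h, i, j, k, l, m, n} → {g, h, i, j, k, l, m, n}.
The final set {g, h, i, j, k, l, m, n} contains the accepting states g, h, k, m.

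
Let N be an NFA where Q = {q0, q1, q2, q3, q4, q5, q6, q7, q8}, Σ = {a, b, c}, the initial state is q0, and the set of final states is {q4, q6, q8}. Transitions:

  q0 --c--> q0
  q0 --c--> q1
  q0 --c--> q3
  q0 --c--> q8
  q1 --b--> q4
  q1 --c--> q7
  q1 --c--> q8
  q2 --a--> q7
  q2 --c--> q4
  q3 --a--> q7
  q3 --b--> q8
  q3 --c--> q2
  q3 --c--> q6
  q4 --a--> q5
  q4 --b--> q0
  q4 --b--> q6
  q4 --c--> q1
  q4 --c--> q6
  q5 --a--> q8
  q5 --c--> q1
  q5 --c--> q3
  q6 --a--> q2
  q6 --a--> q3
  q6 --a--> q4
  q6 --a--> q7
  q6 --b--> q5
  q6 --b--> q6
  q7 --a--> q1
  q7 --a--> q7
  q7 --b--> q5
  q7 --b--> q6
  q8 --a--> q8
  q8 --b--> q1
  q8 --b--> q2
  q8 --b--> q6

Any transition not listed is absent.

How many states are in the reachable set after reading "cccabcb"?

Start in {q0}.
Read 'c': {q0} → {q0, q1, q3, q8}.
Read 'c': {q0, q1, q3, q8} → {q0, q1, q2, q3, q6, q7, q8}.
Read 'c': {q0, q1, q2, q3, q6, q7, q8} → {q0, q1, q2, q3, q4, q6, q7, q8}.
Read 'a': {q0, q1, q2, q3, q4, q6, q7, q8} → {q1, q2, q3, q4, q5, q7, q8}.
Read 'b': {q1, q2, q3, q4, q5, q7, q8} → {q0, q1, q2, q4, q5, q6, q8}.
Read 'c': {q0, q1, q2, q4, q5, q6, q8} → {q0, q1, q3, q4, q6, q7, q8}.
Read 'b': {q0, q1, q3, q4, q6, q7, q8} → {q0, q1, q2, q4, q5, q6, q8}.
That set has 7 states.

7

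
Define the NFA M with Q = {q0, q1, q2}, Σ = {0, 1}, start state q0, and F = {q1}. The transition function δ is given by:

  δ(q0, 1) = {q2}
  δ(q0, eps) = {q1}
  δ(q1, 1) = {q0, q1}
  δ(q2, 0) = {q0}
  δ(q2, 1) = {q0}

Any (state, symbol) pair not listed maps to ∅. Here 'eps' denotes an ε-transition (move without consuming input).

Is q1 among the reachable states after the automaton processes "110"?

Yes

Start: ε-closure({q0}) = {q0, q1}.
Read '1': q0→{q2}, q1→{q0, q1}; now {q0, q1, q2}.
Read '1': q0→{q2}, q1→{q0, q1}, q2→{q0}; now {q0, q1, q2}.
Read '0': q0→∅, q1→∅, q2→{q0}; union {q0}; ε-closure = {q0, q1}.
State q1 is in {q0, q1}.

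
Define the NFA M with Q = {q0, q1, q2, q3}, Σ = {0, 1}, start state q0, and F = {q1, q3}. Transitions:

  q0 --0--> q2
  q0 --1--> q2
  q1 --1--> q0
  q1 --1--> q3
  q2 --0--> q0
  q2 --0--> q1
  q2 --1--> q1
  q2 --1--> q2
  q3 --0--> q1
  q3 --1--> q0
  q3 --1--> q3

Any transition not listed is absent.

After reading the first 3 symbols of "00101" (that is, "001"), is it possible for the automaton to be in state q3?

Yes

Start in {q0}.
Read '0': {q0} → {q2}.
Read '0': {q2} → {q0, q1}.
Read '1': {q0, q1} → {q0, q2, q3}.
State q3 is in {q0, q2, q3}.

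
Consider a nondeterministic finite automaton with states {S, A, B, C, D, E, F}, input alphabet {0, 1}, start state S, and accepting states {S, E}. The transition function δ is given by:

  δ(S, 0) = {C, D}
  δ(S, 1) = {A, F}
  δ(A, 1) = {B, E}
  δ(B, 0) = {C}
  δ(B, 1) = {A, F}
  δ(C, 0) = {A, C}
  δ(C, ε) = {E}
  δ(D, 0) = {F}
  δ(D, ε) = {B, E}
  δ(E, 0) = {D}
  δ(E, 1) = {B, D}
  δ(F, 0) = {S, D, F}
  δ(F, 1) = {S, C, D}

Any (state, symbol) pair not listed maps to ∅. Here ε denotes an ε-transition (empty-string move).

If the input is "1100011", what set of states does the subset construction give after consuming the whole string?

Start in {S}.
Read '1': S→{A, F}; now {A, F}.
Read '1': A→{B, E}, F→{S, C, D}; now {S, B, C, D, E}.
Read '0': S→{C, D}, B→{C}, C→{A, C}, D→{F}, E→{D}; union {A, C, D, F}; ε-closure = {A, B, C, D, E, F}.
Read '0': A→∅, B→{C}, C→{A, C}, D→{F}, E→{D}, F→{S, D, F}; union {S, A, C, D, F}; ε-closure = {S, A, B, C, D, E, F}.
Read '0': S→{C, D}, A→∅, B→{C}, C→{A, C}, D→{F}, E→{D}, F→{S, D, F}; union {S, A, C, D, F}; ε-closure = {S, A, B, C, D, E, F}.
Read '1': S→{A, F}, A→{B, E}, B→{A, F}, C→∅, D→∅, E→{B, D}, F→{S, C, D}; now {S, A, B, C, D, E, F}.
Read '1': S→{A, F}, A→{B, E}, B→{A, F}, C→∅, D→∅, E→{B, D}, F→{S, C, D}; now {S, A, B, C, D, E, F}.

{S, A, B, C, D, E, F}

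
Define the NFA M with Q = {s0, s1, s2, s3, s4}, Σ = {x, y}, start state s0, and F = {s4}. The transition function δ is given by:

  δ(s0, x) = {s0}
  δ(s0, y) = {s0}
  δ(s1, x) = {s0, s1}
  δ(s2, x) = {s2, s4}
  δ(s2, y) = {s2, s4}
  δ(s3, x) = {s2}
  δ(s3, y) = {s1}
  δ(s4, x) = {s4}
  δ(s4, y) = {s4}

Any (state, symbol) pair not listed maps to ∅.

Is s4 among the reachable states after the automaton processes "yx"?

Start in {s0}.
Read 'y': {s0} → {s0}.
Read 'x': {s0} → {s0}.
State s4 is not in {s0}.

No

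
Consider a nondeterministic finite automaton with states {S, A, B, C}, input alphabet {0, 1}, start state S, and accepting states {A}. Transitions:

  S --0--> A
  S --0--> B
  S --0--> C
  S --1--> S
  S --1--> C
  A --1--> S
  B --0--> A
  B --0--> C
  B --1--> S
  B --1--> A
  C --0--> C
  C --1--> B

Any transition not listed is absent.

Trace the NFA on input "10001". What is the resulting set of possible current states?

Start in {S}.
Read '1': {S} → {S, C}.
Read '0': {S, C} → {A, B, C}.
Read '0': {A, B, C} → {A, C}.
Read '0': {A, C} → {C}.
Read '1': {C} → {B}.

{B}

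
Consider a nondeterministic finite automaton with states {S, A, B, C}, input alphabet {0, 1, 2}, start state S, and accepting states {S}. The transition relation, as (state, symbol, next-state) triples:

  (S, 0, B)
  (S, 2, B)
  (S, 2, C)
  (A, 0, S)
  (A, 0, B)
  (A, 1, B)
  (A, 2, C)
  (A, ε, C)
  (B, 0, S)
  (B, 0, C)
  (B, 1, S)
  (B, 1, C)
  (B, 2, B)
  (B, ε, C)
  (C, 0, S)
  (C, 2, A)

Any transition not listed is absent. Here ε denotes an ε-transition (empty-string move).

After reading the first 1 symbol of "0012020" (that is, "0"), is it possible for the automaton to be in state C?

Start in {S}.
Read '0': S→{B}; union {B}; ε-closure = {B, C}.
State C is in {B, C}.

Yes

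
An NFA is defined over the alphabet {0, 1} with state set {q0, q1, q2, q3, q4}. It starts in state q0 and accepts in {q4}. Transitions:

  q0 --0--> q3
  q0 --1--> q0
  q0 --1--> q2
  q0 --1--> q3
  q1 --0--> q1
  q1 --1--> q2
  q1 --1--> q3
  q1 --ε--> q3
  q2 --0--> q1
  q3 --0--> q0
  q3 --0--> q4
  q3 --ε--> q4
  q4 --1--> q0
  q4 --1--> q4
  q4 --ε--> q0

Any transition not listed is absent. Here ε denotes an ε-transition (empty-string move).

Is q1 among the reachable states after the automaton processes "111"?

No

Start in {q0}.
Read '1': q0→{q0, q2, q3}; union {q0, q2, q3}; ε-closure = {q0, q2, q3, q4}.
Read '1': q0→{q0, q2, q3}, q2→∅, q3→∅, q4→{q0, q4}; now {q0, q2, q3, q4}.
Read '1': q0→{q0, q2, q3}, q2→∅, q3→∅, q4→{q0, q4}; now {q0, q2, q3, q4}.
State q1 is not in {q0, q2, q3, q4}.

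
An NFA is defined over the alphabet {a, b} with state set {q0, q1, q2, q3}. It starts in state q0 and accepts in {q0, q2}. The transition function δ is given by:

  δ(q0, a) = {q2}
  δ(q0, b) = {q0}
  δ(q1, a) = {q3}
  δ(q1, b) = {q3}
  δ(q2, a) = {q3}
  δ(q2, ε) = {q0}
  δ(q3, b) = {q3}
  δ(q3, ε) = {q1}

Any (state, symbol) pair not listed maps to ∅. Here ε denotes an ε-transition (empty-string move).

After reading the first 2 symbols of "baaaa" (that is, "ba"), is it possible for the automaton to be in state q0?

Yes

Start in {q0}.
Read 'b': q0→{q0}; now {q0}.
Read 'a': q0→{q2}; union {q2}; ε-closure = {q0, q2}.
State q0 is in {q0, q2}.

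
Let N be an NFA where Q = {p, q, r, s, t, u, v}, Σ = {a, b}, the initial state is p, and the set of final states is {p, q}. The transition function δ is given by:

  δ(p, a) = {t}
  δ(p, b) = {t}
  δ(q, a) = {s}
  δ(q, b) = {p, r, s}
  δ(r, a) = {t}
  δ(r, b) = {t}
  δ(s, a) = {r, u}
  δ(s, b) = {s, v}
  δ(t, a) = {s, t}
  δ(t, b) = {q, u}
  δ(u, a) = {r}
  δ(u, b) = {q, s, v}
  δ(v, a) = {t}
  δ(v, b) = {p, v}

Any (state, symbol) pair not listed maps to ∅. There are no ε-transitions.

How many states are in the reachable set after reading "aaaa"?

Start in {p}.
Read 'a': p→{t}; now {t}.
Read 'a': t→{s, t}; now {s, t}.
Read 'a': s→{r, u}, t→{s, t}; now {r, s, t, u}.
Read 'a': r→{t}, s→{r, u}, t→{s, t}, u→{r}; now {r, s, t, u}.
That set has 4 states.

4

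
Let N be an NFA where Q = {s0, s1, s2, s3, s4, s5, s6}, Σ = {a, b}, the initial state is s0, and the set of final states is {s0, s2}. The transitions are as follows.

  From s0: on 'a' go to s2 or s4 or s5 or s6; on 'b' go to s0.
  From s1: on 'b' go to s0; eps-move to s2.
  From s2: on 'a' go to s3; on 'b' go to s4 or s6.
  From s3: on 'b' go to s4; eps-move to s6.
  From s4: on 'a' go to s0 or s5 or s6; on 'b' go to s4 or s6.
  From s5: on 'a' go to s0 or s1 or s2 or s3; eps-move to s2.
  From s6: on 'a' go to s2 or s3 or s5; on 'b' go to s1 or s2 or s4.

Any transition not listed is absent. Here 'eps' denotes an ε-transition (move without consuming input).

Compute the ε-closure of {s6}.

{s6}

Begin with {s6}.
No ε-moves leave this set, so the closure equals the set itself.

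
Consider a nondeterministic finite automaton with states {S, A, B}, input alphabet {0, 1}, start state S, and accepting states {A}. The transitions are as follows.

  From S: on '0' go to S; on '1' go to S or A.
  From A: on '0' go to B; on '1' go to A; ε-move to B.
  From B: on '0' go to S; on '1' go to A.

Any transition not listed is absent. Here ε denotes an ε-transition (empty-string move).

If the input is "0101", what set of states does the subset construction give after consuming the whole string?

{S, A, B}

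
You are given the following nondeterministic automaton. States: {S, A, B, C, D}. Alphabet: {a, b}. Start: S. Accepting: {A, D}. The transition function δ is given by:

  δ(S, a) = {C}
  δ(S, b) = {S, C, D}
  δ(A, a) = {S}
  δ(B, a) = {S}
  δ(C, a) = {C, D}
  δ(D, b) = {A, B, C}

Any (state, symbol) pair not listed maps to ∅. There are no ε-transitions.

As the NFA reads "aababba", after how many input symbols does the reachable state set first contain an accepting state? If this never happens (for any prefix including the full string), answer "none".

2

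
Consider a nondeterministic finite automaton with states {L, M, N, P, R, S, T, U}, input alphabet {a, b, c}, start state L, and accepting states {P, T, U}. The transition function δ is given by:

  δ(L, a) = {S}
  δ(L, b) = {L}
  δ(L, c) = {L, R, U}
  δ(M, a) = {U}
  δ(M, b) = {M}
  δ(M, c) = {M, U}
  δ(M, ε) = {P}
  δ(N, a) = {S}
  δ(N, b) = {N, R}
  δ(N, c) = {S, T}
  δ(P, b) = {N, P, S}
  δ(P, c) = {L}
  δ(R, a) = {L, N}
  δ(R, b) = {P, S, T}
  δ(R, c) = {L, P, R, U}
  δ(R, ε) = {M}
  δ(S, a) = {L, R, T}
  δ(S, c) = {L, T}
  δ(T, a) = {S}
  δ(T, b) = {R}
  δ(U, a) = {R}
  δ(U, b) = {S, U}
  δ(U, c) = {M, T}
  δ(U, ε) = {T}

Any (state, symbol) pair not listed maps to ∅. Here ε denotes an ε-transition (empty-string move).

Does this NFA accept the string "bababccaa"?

No

Start in {L}.
Read 'b': L→{L}; now {L}.
Read 'a': L→{S}; now {S}.
Read 'b': S→∅; now ∅.
The set is empty and remains empty for the remaining 6 symbols.
The final set ∅ contains no accepting state.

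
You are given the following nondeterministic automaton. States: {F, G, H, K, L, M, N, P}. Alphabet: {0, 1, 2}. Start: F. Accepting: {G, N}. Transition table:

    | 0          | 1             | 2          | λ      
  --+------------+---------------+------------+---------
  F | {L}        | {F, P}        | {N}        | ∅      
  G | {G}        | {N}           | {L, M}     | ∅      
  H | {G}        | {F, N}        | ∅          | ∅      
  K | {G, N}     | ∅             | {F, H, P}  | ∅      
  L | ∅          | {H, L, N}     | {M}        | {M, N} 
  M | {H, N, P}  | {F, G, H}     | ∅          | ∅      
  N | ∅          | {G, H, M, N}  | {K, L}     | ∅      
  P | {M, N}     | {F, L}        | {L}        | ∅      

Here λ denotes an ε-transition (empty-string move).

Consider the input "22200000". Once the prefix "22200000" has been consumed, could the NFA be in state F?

No

Start in {F}.
Read '2': {F} → {N}.
Read '2': {N} → {K, L, M, N}.
Read '2': {K, L, M, N} → {F, H, K, L, M, N, P}.
Read '0': {F, H, K, L, M, N, P} → {G, H, L, M, N, P}.
Read '0': {G, H, L, M, N, P} → {G, H, M, N, P}.
Read '0': {G, H, M, N, P} → {G, H, M, N, P}.
Read '0': {G, H, M, N, P} → {G, H, M, N, P}.
Read '0': {G, H, M, N, P} → {G, H, M, N, P}.
State F is not in {G, H, M, N, P}.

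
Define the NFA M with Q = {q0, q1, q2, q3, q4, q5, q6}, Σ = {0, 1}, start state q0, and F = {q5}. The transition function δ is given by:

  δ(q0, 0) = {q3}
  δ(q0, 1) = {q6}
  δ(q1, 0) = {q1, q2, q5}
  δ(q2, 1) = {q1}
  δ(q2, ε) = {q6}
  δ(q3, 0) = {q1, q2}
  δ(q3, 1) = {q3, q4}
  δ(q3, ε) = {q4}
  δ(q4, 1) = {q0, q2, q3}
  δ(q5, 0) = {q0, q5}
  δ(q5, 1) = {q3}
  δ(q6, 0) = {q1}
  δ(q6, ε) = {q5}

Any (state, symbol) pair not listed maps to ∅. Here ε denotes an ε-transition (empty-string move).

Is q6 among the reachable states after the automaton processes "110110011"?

Start in {q0}.
Read '1': {q0} → {q5, q6}.
Read '1': {q5, q6} → {q3, q4}.
Read '0': {q3, q4} → {q1, q2, q5, q6}.
Read '1': {q1, q2, q5, q6} → {q1, q3, q4}.
Read '1': {q1, q3, q4} → {q0, q2, q3, q4, q5, q6}.
Read '0': {q0, q2, q3, q4, q5, q6} → {q0, q1, q2, q3, q4, q5, q6}.
Read '0': {q0, q1, q2, q3, q4, q5, q6} → {q0, q1, q2, q3, q4, q5, q6}.
Read '1': {q0, q1, q2, q3, q4, q5, q6} → {q0, q1, q2, q3, q4, q5, q6}.
Read '1': {q0, q1, q2, q3, q4, q5, q6} → {q0, q1, q2, q3, q4, q5, q6}.
State q6 is in {q0, q1, q2, q3, q4, q5, q6}.

Yes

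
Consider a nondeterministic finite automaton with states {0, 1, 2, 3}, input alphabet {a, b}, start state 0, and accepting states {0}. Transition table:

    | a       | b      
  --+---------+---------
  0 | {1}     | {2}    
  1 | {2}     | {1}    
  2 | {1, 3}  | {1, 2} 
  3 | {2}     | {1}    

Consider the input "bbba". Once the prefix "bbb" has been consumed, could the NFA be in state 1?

Yes

Start in {0}.
Read 'b': 0→{2}; now {2}.
Read 'b': 2→{1, 2}; now {1, 2}.
Read 'b': 1→{1}, 2→{1, 2}; now {1, 2}.
State 1 is in {1, 2}.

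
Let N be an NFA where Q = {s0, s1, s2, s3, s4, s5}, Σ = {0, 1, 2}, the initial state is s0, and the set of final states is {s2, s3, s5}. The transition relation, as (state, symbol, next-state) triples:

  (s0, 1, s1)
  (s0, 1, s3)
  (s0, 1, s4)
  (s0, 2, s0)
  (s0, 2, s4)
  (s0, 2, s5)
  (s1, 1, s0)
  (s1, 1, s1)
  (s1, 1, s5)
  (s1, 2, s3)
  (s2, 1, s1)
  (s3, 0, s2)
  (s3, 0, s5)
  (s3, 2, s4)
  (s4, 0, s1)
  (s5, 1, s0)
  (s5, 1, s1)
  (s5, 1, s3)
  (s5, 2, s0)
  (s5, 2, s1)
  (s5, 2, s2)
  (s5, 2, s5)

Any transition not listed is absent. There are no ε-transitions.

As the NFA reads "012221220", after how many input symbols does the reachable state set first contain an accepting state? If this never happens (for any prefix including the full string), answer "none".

Start in {s0}.
Read '0': {s0} → ∅.
The set is empty and remains empty for the remaining 8 symbols.
No reachable set along the way intersects F.

none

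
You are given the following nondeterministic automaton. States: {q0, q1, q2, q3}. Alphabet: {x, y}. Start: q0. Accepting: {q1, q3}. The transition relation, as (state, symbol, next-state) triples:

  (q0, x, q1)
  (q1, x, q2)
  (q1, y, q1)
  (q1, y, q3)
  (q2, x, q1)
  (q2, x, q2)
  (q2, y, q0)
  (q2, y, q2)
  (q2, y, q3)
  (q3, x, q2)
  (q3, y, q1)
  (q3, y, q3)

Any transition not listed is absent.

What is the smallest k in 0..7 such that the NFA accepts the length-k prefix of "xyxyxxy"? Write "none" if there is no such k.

1

Start in {q0}.
Read 'x': {q0} → {q1}.
None of the earlier sets intersect F, but {q1} does.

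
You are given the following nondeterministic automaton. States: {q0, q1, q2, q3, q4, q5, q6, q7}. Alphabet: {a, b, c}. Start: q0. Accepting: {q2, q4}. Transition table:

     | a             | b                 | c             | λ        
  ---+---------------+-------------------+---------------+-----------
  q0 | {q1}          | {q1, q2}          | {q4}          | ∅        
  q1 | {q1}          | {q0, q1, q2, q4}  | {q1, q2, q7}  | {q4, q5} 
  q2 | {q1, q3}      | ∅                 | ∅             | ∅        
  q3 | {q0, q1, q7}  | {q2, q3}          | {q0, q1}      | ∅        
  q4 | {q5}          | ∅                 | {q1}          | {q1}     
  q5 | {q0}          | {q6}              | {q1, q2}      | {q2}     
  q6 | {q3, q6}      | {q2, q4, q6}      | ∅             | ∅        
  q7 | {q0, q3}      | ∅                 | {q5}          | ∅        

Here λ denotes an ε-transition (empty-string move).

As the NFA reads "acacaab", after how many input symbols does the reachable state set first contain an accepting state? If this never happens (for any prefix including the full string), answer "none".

1

Start in {q0}.
Read 'a': {q0} → {q1, q2, q4, q5}.
None of the earlier sets intersect F, but {q1, q2, q4, q5} does.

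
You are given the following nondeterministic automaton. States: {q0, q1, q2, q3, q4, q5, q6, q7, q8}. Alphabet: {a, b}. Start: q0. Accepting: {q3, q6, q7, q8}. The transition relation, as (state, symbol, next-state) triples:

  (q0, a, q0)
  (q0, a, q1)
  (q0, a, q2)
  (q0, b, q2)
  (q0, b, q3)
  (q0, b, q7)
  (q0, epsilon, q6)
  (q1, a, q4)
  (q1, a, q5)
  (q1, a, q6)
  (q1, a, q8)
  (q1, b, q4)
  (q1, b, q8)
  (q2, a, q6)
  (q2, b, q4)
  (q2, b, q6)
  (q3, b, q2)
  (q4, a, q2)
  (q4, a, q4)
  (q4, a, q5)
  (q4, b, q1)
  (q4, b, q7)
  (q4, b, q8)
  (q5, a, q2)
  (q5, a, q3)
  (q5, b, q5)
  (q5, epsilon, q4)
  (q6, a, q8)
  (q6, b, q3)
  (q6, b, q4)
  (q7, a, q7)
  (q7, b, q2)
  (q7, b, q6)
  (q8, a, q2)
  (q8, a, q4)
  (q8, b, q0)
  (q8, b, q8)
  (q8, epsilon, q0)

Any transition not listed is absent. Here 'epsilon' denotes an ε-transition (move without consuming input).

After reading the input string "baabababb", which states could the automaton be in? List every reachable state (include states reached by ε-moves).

Start: ε-closure({q0}) = {q0, q6}.
Read 'b': {q0, q6} → {q2, q3, q4, q7}.
Read 'a': {q2, q3, q4, q7} → {q2, q4, q5, q6, q7}.
Read 'a': {q2, q4, q5, q6, q7} → {q0, q2, q3, q4, q5, q6, q7, q8}.
Read 'b': {q0, q2, q3, q4, q5, q6, q7, q8} → {q0, q1, q2, q3, q4, q5, q6, q7, q8}.
Read 'a': {q0, q1, q2, q3, q4, q5, q6, q7, q8} → {q0, q1, q2, q3, q4, q5, q6, q7, q8}.
Read 'b': {q0, q1, q2, q3, q4, q5, q6, q7, q8} → {q0, q1, q2, q3, q4, q5, q6, q7, q8}.
Read 'a': {q0, q1, q2, q3, q4, q5, q6, q7, q8} → {q0, q1, q2, q3, q4, q5, q6, q7, q8}.
Read 'b': {q0, q1, q2, q3, q4, q5, q6, q7, q8} → {q0, q1, q2, q3, q4, q5, q6, q7, q8}.
Read 'b': {q0, q1, q2, q3, q4, q5, q6, q7, q8} → {q0, q1, q2, q3, q4, q5, q6, q7, q8}.

{q0, q1, q2, q3, q4, q5, q6, q7, q8}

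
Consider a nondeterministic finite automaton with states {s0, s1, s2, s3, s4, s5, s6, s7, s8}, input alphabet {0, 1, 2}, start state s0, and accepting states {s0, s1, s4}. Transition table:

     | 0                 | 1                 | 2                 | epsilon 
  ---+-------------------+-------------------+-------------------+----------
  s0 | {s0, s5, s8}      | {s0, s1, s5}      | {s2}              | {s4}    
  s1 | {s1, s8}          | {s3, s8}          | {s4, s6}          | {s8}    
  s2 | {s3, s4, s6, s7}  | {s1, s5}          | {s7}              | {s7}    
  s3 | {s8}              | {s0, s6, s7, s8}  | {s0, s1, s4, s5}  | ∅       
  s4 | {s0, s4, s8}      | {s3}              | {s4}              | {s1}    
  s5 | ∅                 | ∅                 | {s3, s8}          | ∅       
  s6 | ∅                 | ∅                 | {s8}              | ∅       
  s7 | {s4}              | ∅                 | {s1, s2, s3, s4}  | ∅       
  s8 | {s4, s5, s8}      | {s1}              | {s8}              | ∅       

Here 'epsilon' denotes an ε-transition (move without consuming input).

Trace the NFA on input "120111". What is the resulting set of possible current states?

{s0, s1, s3, s4, s5, s6, s7, s8}

Start: ε-closure({s0}) = {s0, s1, s4, s8}.
Read '1': {s0, s1, s4, s8} → {s0, s1, s3, s4, s5, s8}.
Read '2': {s0, s1, s3, s4, s5, s8} → {s0, s1, s2, s3, s4, s5, s6, s7, s8}.
Read '0': {s0, s1, s2, s3, s4, s5, s6, s7, s8} → {s0, s1, s3, s4, s5, s6, s7, s8}.
Read '1': {s0, s1, s3, s4, s5, s6, s7, s8} → {s0, s1, s3, s4, s5, s6, s7, s8}.
Read '1': {s0, s1, s3, s4, s5, s6, s7, s8} → {s0, s1, s3, s4, s5, s6, s7, s8}.
Read '1': {s0, s1, s3, s4, s5, s6, s7, s8} → {s0, s1, s3, s4, s5, s6, s7, s8}.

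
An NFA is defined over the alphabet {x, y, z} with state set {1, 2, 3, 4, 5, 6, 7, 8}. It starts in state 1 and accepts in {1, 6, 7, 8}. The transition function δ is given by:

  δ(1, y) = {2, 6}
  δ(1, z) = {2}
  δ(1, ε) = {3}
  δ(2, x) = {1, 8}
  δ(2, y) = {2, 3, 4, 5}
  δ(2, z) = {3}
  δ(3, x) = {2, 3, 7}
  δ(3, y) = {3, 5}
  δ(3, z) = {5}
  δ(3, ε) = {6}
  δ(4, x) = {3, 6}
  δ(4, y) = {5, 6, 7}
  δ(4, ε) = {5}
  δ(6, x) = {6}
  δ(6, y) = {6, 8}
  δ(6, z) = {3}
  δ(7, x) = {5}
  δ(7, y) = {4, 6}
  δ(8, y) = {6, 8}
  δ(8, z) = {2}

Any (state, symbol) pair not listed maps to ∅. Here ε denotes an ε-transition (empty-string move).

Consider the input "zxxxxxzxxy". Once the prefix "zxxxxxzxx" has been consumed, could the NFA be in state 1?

Start: ε-closure({1}) = {1, 3, 6}.
Read 'z': 1→{2}, 3→{5}, 6→{3}; union {2, 3, 5}; ε-closure = {2, 3, 5, 6}.
Read 'x': 2→{1, 8}, 3→{2, 3, 7}, 5→∅, 6→{6}; now {1, 2, 3, 6, 7, 8}.
Read 'x': 1→∅, 2→{1, 8}, 3→{2, 3, 7}, 6→{6}, 7→{5}, 8→∅; now {1, 2, 3, 5, 6, 7, 8}.
Read 'x': 1→∅, 2→{1, 8}, 3→{2, 3, 7}, 5→∅, 6→{6}, 7→{5}, 8→∅; now {1, 2, 3, 5, 6, 7, 8}.
Read 'x': 1→∅, 2→{1, 8}, 3→{2, 3, 7}, 5→∅, 6→{6}, 7→{5}, 8→∅; now {1, 2, 3, 5, 6, 7, 8}.
Read 'x': 1→∅, 2→{1, 8}, 3→{2, 3, 7}, 5→∅, 6→{6}, 7→{5}, 8→∅; now {1, 2, 3, 5, 6, 7, 8}.
Read 'z': 1→{2}, 2→{3}, 3→{5}, 5→∅, 6→{3}, 7→∅, 8→{2}; union {2, 3, 5}; ε-closure = {2, 3, 5, 6}.
Read 'x': 2→{1, 8}, 3→{2, 3, 7}, 5→∅, 6→{6}; now {1, 2, 3, 6, 7, 8}.
Read 'x': 1→∅, 2→{1, 8}, 3→{2, 3, 7}, 6→{6}, 7→{5}, 8→∅; now {1, 2, 3, 5, 6, 7, 8}.
State 1 is in {1, 2, 3, 5, 6, 7, 8}.

Yes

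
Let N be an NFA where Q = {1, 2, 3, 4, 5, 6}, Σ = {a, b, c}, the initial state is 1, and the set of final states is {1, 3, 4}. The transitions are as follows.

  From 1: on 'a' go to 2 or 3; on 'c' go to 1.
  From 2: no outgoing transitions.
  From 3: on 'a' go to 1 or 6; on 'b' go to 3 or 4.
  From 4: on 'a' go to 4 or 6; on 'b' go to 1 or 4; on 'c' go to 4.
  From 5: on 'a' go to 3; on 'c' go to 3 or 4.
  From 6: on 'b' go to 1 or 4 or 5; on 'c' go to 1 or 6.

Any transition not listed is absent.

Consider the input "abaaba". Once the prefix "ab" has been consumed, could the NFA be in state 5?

Start in {1}.
Read 'a': 1→{2, 3}; now {2, 3}.
Read 'b': 2→∅, 3→{3, 4}; now {3, 4}.
State 5 is not in {3, 4}.

No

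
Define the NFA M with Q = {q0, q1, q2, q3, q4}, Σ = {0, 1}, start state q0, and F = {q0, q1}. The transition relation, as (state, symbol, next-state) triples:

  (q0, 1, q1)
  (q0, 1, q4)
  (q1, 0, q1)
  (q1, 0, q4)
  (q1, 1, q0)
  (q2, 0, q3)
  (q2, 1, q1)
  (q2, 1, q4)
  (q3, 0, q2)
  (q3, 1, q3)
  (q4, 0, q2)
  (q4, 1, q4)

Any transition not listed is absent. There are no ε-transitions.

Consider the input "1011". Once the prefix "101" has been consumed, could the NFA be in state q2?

No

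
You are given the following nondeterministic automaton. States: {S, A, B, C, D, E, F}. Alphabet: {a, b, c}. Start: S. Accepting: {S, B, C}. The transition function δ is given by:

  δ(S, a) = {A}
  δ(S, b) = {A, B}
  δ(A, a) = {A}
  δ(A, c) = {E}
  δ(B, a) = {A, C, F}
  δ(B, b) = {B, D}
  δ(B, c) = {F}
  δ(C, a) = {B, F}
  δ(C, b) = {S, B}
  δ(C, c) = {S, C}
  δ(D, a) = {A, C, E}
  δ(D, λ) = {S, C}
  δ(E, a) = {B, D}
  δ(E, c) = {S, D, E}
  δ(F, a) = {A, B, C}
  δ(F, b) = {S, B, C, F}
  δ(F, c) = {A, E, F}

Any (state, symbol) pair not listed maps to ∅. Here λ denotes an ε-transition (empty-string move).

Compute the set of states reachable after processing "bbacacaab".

Start in {S}.
Read 'b': S→{A, B}; now {A, B}.
Read 'b': A→∅, B→{B, D}; union {B, D}; ε-closure = {S, B, C, D}.
Read 'a': S→{A}, B→{A, C, F}, C→{B, F}, D→{A, C, E}; now {A, B, C, E, F}.
Read 'c': A→{E}, B→{F}, C→{S, C}, E→{S, D, E}, F→{A, E, F}; now {S, A, C, D, E, F}.
Read 'a': S→{A}, A→{A}, C→{B, F}, D→{A, C, E}, E→{B, D}, F→{A, B, C}; union {A, B, C, D, E, F}; ε-closure = {S, A, B, C, D, E, F}.
Read 'c': S→∅, A→{E}, B→{F}, C→{S, C}, D→∅, E→{S, D, E}, F→{A, E, F}; now {S, A, C, D, E, F}.
Read 'a': S→{A}, A→{A}, C→{B, F}, D→{A, C, E}, E→{B, D}, F→{A, B, C}; union {A, B, C, D, E, F}; ε-closure = {S, A, B, C, D, E, F}.
Read 'a': S→{A}, A→{A}, B→{A, C, F}, C→{B, F}, D→{A, C, E}, E→{B, D}, F→{A, B, C}; union {A, B, C, D, E, F}; ε-closure = {S, A, B, C, D, E, F}.
Read 'b': S→{A, B}, A→∅, B→{B, D}, C→{S, B}, D→∅, E→∅, F→{S, B, C, F}; now {S, A, B, C, D, F}.

{S, A, B, C, D, F}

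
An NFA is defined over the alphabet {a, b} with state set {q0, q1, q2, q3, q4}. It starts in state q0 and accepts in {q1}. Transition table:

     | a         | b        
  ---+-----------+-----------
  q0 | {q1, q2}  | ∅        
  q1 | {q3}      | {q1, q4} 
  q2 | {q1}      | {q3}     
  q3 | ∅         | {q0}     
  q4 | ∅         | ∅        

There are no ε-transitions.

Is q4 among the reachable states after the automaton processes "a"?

No

Start in {q0}.
Read 'a': {q0} → {q1, q2}.
State q4 is not in {q1, q2}.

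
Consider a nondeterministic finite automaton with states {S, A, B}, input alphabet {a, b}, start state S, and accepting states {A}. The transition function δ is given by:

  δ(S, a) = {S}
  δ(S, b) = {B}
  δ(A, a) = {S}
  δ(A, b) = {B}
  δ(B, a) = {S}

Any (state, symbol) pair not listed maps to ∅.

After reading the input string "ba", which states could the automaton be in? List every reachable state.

Start in {S}.
Read 'b': {S} → {B}.
Read 'a': {B} → {S}.

{S}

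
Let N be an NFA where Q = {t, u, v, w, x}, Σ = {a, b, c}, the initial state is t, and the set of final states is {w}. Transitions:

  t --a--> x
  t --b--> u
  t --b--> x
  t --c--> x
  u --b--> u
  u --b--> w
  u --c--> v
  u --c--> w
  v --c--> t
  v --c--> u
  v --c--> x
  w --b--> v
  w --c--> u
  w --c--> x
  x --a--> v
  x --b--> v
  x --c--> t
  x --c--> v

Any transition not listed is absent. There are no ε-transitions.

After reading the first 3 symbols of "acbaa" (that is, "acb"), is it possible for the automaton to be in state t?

Start in {t}.
Read 'a': t→{x}; now {x}.
Read 'c': x→{t, v}; now {t, v}.
Read 'b': t→{u, x}, v→∅; now {u, x}.
State t is not in {u, x}.

No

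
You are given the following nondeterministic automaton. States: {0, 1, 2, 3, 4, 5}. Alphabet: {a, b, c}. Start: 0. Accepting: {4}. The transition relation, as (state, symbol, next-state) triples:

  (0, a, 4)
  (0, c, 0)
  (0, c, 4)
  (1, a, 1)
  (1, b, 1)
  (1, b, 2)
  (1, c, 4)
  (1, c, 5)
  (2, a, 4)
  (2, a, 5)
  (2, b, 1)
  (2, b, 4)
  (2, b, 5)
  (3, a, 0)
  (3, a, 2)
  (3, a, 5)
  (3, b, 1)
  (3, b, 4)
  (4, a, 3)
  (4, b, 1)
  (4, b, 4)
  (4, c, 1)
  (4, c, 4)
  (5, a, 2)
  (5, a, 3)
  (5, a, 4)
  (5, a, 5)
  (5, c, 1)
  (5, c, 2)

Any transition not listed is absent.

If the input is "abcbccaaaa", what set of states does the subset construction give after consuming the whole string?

{0, 1, 2, 3, 4, 5}

Start in {0}.
Read 'a': 0→{4}; now {4}.
Read 'b': 4→{1, 4}; now {1, 4}.
Read 'c': 1→{4, 5}, 4→{1, 4}; now {1, 4, 5}.
Read 'b': 1→{1, 2}, 4→{1, 4}, 5→∅; now {1, 2, 4}.
Read 'c': 1→{4, 5}, 2→∅, 4→{1, 4}; now {1, 4, 5}.
Read 'c': 1→{4, 5}, 4→{1, 4}, 5→{1, 2}; now {1, 2, 4, 5}.
Read 'a': 1→{1}, 2→{4, 5}, 4→{3}, 5→{2, 3, 4, 5}; now {1, 2, 3, 4, 5}.
Read 'a': 1→{1}, 2→{4, 5}, 3→{0, 2, 5}, 4→{3}, 5→{2, 3, 4, 5}; now {0, 1, 2, 3, 4, 5}.
Read 'a': 0→{4}, 1→{1}, 2→{4, 5}, 3→{0, 2, 5}, 4→{3}, 5→{2, 3, 4, 5}; now {0, 1, 2, 3, 4, 5}.
Read 'a': 0→{4}, 1→{1}, 2→{4, 5}, 3→{0, 2, 5}, 4→{3}, 5→{2, 3, 4, 5}; now {0, 1, 2, 3, 4, 5}.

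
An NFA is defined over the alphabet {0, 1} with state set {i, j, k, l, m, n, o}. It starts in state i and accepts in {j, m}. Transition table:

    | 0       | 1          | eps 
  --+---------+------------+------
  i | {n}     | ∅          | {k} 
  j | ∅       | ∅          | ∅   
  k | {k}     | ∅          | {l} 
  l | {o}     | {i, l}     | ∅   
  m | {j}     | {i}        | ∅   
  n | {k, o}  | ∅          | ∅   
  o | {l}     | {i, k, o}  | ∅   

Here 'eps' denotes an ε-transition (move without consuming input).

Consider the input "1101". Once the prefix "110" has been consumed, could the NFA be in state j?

No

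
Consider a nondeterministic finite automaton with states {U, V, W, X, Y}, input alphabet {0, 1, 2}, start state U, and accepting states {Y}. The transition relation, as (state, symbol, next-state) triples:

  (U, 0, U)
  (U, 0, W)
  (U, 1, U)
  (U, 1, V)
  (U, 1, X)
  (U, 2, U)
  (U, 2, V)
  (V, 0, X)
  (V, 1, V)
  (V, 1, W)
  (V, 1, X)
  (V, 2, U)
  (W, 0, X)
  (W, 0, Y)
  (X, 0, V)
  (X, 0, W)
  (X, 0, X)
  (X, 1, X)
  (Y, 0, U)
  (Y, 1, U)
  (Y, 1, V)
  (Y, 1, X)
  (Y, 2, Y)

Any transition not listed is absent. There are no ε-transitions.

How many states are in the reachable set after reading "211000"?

Start in {U}.
Read '2': {U} → {U, V}.
Read '1': {U, V} → {U, V, W, X}.
Read '1': {U, V, W, X} → {U, V, W, X}.
Read '0': {U, V, W, X} → {U, V, W, X, Y}.
Read '0': {U, V, W, X, Y} → {U, V, W, X, Y}.
Read '0': {U, V, W, X, Y} → {U, V, W, X, Y}.
That set has 5 states.

5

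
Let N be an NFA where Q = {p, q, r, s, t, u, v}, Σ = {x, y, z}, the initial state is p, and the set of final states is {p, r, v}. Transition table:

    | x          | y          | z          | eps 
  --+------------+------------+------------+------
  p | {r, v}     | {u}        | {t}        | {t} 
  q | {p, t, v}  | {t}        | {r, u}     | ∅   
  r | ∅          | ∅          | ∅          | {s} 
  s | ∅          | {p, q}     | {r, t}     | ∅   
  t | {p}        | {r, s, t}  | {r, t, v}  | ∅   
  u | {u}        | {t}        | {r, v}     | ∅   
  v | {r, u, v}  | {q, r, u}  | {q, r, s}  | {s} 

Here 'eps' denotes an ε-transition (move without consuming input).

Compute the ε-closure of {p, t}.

{p, t}

Begin with {p, t}.
No ε-moves leave this set, so the closure equals the set itself.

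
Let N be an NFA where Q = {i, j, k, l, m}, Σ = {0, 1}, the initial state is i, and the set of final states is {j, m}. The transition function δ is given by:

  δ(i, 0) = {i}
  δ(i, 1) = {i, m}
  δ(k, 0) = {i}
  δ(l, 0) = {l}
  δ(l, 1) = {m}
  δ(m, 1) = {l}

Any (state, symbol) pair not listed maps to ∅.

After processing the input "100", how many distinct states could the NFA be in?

1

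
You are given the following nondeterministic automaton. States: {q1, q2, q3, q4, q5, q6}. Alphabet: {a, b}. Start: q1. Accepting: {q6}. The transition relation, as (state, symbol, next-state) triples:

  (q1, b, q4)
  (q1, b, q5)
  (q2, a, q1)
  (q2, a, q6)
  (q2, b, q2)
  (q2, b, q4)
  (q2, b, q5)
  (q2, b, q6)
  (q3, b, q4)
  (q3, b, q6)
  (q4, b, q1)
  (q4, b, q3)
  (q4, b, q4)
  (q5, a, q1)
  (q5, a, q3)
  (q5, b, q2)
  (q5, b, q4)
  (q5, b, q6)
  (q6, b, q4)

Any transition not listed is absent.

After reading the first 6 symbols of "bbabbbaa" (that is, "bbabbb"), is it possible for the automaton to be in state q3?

Yes

Start in {q1}.
Read 'b': q1→{q4, q5}; now {q4, q5}.
Read 'b': q4→{q1, q3, q4}, q5→{q2, q4, q6}; now {q1, q2, q3, q4, q6}.
Read 'a': q1→∅, q2→{q1, q6}, q3→∅, q4→∅, q6→∅; now {q1, q6}.
Read 'b': q1→{q4, q5}, q6→{q4}; now {q4, q5}.
Read 'b': q4→{q1, q3, q4}, q5→{q2, q4, q6}; now {q1, q2, q3, q4, q6}.
Read 'b': q1→{q4, q5}, q2→{q2, q4, q5, q6}, q3→{q4, q6}, q4→{q1, q3, q4}, q6→{q4}; now {q1, q2, q3, q4, q5, q6}.
State q3 is in {q1, q2, q3, q4, q5, q6}.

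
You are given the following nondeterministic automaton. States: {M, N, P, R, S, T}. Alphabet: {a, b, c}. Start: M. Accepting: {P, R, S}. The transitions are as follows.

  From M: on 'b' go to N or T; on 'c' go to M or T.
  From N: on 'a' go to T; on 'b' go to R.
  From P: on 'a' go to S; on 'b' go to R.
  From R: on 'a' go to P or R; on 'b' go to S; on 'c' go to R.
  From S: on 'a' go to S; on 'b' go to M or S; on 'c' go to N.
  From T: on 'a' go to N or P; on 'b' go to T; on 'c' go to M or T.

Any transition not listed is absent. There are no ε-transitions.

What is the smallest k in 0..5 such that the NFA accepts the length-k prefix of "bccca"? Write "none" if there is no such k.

Start in {M}.
Read 'b': M→{N, T}; now {N, T}.
Read 'c': N→∅, T→{M, T}; now {M, T}.
Read 'c': M→{M, T}, T→{M, T}; now {M, T}.
Read 'c': M→{M, T}, T→{M, T}; now {M, T}.
Read 'a': M→∅, T→{N, P}; now {N, P}.
None of the earlier sets intersect F, but {N, P} does.

5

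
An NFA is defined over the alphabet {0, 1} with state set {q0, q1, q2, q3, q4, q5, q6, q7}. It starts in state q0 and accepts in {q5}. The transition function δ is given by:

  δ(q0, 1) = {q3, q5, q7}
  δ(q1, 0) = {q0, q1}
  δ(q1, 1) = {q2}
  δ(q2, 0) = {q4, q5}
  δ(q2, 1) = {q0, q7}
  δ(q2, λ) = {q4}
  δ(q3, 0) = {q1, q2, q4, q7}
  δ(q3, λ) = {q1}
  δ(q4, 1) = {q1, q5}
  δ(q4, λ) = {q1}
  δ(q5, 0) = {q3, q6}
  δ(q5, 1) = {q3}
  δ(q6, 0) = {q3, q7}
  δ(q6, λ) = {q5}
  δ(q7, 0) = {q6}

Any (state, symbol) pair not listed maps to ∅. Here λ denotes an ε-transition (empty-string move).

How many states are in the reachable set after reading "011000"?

0

Start in {q0}.
Read '0': q0→∅; now ∅.
The set is empty and remains empty for the remaining 5 symbols.
That set has 0 states.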